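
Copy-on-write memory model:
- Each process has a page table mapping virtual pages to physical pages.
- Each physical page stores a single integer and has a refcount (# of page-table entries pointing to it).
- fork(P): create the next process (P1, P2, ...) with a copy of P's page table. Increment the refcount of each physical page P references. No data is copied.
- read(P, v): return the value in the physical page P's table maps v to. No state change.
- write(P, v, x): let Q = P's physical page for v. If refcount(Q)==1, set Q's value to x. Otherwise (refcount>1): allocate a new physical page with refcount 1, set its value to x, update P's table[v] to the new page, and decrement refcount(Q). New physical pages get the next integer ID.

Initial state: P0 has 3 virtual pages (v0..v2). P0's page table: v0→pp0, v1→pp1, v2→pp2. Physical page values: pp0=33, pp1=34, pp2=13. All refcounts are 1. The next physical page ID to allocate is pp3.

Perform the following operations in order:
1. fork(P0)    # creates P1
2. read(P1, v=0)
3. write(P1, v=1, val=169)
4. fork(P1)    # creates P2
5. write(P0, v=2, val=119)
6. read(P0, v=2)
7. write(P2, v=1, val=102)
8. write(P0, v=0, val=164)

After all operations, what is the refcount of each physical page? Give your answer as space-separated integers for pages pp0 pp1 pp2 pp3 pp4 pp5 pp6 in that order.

Op 1: fork(P0) -> P1. 3 ppages; refcounts: pp0:2 pp1:2 pp2:2
Op 2: read(P1, v0) -> 33. No state change.
Op 3: write(P1, v1, 169). refcount(pp1)=2>1 -> COPY to pp3. 4 ppages; refcounts: pp0:2 pp1:1 pp2:2 pp3:1
Op 4: fork(P1) -> P2. 4 ppages; refcounts: pp0:3 pp1:1 pp2:3 pp3:2
Op 5: write(P0, v2, 119). refcount(pp2)=3>1 -> COPY to pp4. 5 ppages; refcounts: pp0:3 pp1:1 pp2:2 pp3:2 pp4:1
Op 6: read(P0, v2) -> 119. No state change.
Op 7: write(P2, v1, 102). refcount(pp3)=2>1 -> COPY to pp5. 6 ppages; refcounts: pp0:3 pp1:1 pp2:2 pp3:1 pp4:1 pp5:1
Op 8: write(P0, v0, 164). refcount(pp0)=3>1 -> COPY to pp6. 7 ppages; refcounts: pp0:2 pp1:1 pp2:2 pp3:1 pp4:1 pp5:1 pp6:1

Answer: 2 1 2 1 1 1 1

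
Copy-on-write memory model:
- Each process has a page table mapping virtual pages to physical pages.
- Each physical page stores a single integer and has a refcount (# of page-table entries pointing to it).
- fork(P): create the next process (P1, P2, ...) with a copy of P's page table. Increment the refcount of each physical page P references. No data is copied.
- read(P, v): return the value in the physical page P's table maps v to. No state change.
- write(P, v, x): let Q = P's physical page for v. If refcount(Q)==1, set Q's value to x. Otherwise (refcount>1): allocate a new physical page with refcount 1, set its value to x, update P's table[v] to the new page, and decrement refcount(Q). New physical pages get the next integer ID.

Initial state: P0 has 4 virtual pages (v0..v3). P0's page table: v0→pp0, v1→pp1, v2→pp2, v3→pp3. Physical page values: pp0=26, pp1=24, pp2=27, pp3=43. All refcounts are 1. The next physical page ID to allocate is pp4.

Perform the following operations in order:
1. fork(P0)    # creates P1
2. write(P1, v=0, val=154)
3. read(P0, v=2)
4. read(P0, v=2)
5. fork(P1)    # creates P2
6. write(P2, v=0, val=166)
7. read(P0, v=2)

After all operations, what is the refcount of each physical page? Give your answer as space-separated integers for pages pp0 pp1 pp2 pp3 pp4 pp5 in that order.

Op 1: fork(P0) -> P1. 4 ppages; refcounts: pp0:2 pp1:2 pp2:2 pp3:2
Op 2: write(P1, v0, 154). refcount(pp0)=2>1 -> COPY to pp4. 5 ppages; refcounts: pp0:1 pp1:2 pp2:2 pp3:2 pp4:1
Op 3: read(P0, v2) -> 27. No state change.
Op 4: read(P0, v2) -> 27. No state change.
Op 5: fork(P1) -> P2. 5 ppages; refcounts: pp0:1 pp1:3 pp2:3 pp3:3 pp4:2
Op 6: write(P2, v0, 166). refcount(pp4)=2>1 -> COPY to pp5. 6 ppages; refcounts: pp0:1 pp1:3 pp2:3 pp3:3 pp4:1 pp5:1
Op 7: read(P0, v2) -> 27. No state change.

Answer: 1 3 3 3 1 1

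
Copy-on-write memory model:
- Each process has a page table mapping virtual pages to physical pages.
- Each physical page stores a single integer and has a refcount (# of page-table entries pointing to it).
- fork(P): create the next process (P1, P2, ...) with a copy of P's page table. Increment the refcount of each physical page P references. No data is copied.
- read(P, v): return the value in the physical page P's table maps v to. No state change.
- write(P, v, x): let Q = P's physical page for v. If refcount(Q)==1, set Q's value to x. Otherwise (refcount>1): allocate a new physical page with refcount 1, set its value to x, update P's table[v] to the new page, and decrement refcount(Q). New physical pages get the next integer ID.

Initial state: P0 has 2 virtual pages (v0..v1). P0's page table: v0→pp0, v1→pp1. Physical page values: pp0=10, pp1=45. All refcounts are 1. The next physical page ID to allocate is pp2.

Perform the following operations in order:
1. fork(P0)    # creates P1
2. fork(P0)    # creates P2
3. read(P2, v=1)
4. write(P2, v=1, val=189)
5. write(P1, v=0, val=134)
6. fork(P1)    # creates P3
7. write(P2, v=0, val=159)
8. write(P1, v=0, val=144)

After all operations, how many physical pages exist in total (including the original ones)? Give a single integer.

Op 1: fork(P0) -> P1. 2 ppages; refcounts: pp0:2 pp1:2
Op 2: fork(P0) -> P2. 2 ppages; refcounts: pp0:3 pp1:3
Op 3: read(P2, v1) -> 45. No state change.
Op 4: write(P2, v1, 189). refcount(pp1)=3>1 -> COPY to pp2. 3 ppages; refcounts: pp0:3 pp1:2 pp2:1
Op 5: write(P1, v0, 134). refcount(pp0)=3>1 -> COPY to pp3. 4 ppages; refcounts: pp0:2 pp1:2 pp2:1 pp3:1
Op 6: fork(P1) -> P3. 4 ppages; refcounts: pp0:2 pp1:3 pp2:1 pp3:2
Op 7: write(P2, v0, 159). refcount(pp0)=2>1 -> COPY to pp4. 5 ppages; refcounts: pp0:1 pp1:3 pp2:1 pp3:2 pp4:1
Op 8: write(P1, v0, 144). refcount(pp3)=2>1 -> COPY to pp5. 6 ppages; refcounts: pp0:1 pp1:3 pp2:1 pp3:1 pp4:1 pp5:1

Answer: 6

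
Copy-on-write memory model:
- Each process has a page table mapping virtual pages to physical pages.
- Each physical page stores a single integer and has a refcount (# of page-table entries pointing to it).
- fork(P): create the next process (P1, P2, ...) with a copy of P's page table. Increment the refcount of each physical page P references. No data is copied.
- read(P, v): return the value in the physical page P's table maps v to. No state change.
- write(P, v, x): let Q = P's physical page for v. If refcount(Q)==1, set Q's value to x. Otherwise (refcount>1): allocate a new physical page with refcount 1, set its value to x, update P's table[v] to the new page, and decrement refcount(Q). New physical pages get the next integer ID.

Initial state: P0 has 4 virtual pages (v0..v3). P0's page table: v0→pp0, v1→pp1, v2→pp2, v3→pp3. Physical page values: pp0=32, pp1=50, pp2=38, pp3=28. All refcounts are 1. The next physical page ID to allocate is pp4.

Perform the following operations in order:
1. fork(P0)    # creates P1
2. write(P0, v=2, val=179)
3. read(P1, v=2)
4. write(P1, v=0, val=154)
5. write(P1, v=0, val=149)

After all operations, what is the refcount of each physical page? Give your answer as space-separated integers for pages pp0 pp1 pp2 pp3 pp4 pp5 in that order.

Answer: 1 2 1 2 1 1

Derivation:
Op 1: fork(P0) -> P1. 4 ppages; refcounts: pp0:2 pp1:2 pp2:2 pp3:2
Op 2: write(P0, v2, 179). refcount(pp2)=2>1 -> COPY to pp4. 5 ppages; refcounts: pp0:2 pp1:2 pp2:1 pp3:2 pp4:1
Op 3: read(P1, v2) -> 38. No state change.
Op 4: write(P1, v0, 154). refcount(pp0)=2>1 -> COPY to pp5. 6 ppages; refcounts: pp0:1 pp1:2 pp2:1 pp3:2 pp4:1 pp5:1
Op 5: write(P1, v0, 149). refcount(pp5)=1 -> write in place. 6 ppages; refcounts: pp0:1 pp1:2 pp2:1 pp3:2 pp4:1 pp5:1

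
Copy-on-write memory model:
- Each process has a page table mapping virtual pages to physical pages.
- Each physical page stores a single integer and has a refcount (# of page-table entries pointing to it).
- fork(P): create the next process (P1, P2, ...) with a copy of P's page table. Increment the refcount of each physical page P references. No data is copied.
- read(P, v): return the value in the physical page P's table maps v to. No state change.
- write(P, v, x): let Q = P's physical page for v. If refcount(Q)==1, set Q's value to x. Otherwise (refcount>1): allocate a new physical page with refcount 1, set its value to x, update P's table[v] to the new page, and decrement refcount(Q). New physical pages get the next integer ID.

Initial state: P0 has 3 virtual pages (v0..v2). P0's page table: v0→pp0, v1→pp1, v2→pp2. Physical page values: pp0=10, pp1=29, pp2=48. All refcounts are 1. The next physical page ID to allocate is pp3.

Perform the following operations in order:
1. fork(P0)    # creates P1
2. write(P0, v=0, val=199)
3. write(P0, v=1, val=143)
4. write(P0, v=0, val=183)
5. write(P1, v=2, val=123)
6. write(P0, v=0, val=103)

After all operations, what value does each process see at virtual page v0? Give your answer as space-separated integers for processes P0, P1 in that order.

Op 1: fork(P0) -> P1. 3 ppages; refcounts: pp0:2 pp1:2 pp2:2
Op 2: write(P0, v0, 199). refcount(pp0)=2>1 -> COPY to pp3. 4 ppages; refcounts: pp0:1 pp1:2 pp2:2 pp3:1
Op 3: write(P0, v1, 143). refcount(pp1)=2>1 -> COPY to pp4. 5 ppages; refcounts: pp0:1 pp1:1 pp2:2 pp3:1 pp4:1
Op 4: write(P0, v0, 183). refcount(pp3)=1 -> write in place. 5 ppages; refcounts: pp0:1 pp1:1 pp2:2 pp3:1 pp4:1
Op 5: write(P1, v2, 123). refcount(pp2)=2>1 -> COPY to pp5. 6 ppages; refcounts: pp0:1 pp1:1 pp2:1 pp3:1 pp4:1 pp5:1
Op 6: write(P0, v0, 103). refcount(pp3)=1 -> write in place. 6 ppages; refcounts: pp0:1 pp1:1 pp2:1 pp3:1 pp4:1 pp5:1
P0: v0 -> pp3 = 103
P1: v0 -> pp0 = 10

Answer: 103 10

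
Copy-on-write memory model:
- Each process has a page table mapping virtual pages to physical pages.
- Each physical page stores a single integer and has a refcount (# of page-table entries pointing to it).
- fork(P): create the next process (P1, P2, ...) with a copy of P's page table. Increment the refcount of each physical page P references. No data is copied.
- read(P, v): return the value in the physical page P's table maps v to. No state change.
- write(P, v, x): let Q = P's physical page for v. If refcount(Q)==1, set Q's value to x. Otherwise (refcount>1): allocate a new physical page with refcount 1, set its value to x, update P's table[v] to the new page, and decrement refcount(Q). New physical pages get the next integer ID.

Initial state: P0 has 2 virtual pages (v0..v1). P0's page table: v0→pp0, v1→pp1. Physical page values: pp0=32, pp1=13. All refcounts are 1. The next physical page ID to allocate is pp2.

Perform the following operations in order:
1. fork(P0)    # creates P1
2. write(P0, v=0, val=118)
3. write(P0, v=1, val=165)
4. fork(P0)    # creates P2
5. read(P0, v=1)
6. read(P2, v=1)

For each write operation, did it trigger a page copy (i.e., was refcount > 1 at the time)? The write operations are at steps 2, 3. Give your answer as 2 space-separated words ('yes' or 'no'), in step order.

Op 1: fork(P0) -> P1. 2 ppages; refcounts: pp0:2 pp1:2
Op 2: write(P0, v0, 118). refcount(pp0)=2>1 -> COPY to pp2. 3 ppages; refcounts: pp0:1 pp1:2 pp2:1
Op 3: write(P0, v1, 165). refcount(pp1)=2>1 -> COPY to pp3. 4 ppages; refcounts: pp0:1 pp1:1 pp2:1 pp3:1
Op 4: fork(P0) -> P2. 4 ppages; refcounts: pp0:1 pp1:1 pp2:2 pp3:2
Op 5: read(P0, v1) -> 165. No state change.
Op 6: read(P2, v1) -> 165. No state change.

yes yes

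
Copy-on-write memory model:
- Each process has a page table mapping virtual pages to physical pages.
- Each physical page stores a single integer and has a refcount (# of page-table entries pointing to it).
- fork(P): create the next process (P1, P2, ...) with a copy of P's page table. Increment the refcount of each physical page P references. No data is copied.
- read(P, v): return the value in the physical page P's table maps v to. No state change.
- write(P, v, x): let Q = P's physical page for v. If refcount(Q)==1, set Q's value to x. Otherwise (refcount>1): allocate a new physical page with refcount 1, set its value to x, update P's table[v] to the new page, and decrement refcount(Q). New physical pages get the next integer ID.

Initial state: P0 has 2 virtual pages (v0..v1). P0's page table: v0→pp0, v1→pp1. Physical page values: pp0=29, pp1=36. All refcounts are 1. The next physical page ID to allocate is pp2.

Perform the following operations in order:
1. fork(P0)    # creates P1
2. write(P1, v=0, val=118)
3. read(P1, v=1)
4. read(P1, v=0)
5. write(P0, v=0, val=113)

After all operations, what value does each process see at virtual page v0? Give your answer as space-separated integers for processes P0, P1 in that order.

Answer: 113 118

Derivation:
Op 1: fork(P0) -> P1. 2 ppages; refcounts: pp0:2 pp1:2
Op 2: write(P1, v0, 118). refcount(pp0)=2>1 -> COPY to pp2. 3 ppages; refcounts: pp0:1 pp1:2 pp2:1
Op 3: read(P1, v1) -> 36. No state change.
Op 4: read(P1, v0) -> 118. No state change.
Op 5: write(P0, v0, 113). refcount(pp0)=1 -> write in place. 3 ppages; refcounts: pp0:1 pp1:2 pp2:1
P0: v0 -> pp0 = 113
P1: v0 -> pp2 = 118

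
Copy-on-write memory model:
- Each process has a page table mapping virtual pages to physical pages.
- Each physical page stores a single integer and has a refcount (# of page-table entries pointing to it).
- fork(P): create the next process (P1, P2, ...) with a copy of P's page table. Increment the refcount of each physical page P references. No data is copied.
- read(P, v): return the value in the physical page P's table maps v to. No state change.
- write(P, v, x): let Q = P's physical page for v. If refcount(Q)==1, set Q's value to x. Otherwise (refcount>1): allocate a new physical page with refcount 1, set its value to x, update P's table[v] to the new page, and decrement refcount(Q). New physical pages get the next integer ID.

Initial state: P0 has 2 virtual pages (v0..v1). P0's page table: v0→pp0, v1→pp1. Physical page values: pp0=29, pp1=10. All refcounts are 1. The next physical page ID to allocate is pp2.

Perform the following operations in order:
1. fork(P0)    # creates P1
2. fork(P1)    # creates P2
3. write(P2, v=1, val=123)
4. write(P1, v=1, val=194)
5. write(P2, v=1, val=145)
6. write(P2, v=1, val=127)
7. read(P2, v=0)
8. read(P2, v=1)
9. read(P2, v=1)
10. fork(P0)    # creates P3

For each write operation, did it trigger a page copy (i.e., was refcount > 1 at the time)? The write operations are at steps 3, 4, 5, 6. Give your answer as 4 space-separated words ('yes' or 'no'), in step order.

Op 1: fork(P0) -> P1. 2 ppages; refcounts: pp0:2 pp1:2
Op 2: fork(P1) -> P2. 2 ppages; refcounts: pp0:3 pp1:3
Op 3: write(P2, v1, 123). refcount(pp1)=3>1 -> COPY to pp2. 3 ppages; refcounts: pp0:3 pp1:2 pp2:1
Op 4: write(P1, v1, 194). refcount(pp1)=2>1 -> COPY to pp3. 4 ppages; refcounts: pp0:3 pp1:1 pp2:1 pp3:1
Op 5: write(P2, v1, 145). refcount(pp2)=1 -> write in place. 4 ppages; refcounts: pp0:3 pp1:1 pp2:1 pp3:1
Op 6: write(P2, v1, 127). refcount(pp2)=1 -> write in place. 4 ppages; refcounts: pp0:3 pp1:1 pp2:1 pp3:1
Op 7: read(P2, v0) -> 29. No state change.
Op 8: read(P2, v1) -> 127. No state change.
Op 9: read(P2, v1) -> 127. No state change.
Op 10: fork(P0) -> P3. 4 ppages; refcounts: pp0:4 pp1:2 pp2:1 pp3:1

yes yes no no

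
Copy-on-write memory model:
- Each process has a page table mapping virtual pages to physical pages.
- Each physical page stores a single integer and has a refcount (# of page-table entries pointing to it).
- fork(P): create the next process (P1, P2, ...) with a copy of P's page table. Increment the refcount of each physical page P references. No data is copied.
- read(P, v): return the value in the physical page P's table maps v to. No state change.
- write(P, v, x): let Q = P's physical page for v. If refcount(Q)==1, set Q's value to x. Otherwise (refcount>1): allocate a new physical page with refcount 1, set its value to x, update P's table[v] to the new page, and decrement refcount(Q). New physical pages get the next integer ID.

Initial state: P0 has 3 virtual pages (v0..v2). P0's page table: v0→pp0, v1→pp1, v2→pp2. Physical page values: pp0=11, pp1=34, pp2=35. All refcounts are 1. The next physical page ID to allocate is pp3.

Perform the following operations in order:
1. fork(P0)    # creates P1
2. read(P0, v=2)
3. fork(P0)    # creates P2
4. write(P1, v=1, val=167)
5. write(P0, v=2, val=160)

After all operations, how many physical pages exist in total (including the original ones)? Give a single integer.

Answer: 5

Derivation:
Op 1: fork(P0) -> P1. 3 ppages; refcounts: pp0:2 pp1:2 pp2:2
Op 2: read(P0, v2) -> 35. No state change.
Op 3: fork(P0) -> P2. 3 ppages; refcounts: pp0:3 pp1:3 pp2:3
Op 4: write(P1, v1, 167). refcount(pp1)=3>1 -> COPY to pp3. 4 ppages; refcounts: pp0:3 pp1:2 pp2:3 pp3:1
Op 5: write(P0, v2, 160). refcount(pp2)=3>1 -> COPY to pp4. 5 ppages; refcounts: pp0:3 pp1:2 pp2:2 pp3:1 pp4:1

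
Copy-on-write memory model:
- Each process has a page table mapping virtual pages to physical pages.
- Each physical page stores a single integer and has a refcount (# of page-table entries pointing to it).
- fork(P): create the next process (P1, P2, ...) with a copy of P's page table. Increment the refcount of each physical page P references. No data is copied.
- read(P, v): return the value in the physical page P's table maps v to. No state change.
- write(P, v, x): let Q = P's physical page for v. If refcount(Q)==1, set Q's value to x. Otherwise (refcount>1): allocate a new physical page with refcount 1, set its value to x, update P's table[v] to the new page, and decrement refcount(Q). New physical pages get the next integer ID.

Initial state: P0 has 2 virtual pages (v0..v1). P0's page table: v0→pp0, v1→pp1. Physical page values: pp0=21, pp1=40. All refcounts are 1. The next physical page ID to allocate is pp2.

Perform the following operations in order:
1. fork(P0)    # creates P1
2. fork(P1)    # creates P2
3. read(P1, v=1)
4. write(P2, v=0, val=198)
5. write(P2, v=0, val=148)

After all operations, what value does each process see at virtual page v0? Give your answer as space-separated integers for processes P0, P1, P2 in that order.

Op 1: fork(P0) -> P1. 2 ppages; refcounts: pp0:2 pp1:2
Op 2: fork(P1) -> P2. 2 ppages; refcounts: pp0:3 pp1:3
Op 3: read(P1, v1) -> 40. No state change.
Op 4: write(P2, v0, 198). refcount(pp0)=3>1 -> COPY to pp2. 3 ppages; refcounts: pp0:2 pp1:3 pp2:1
Op 5: write(P2, v0, 148). refcount(pp2)=1 -> write in place. 3 ppages; refcounts: pp0:2 pp1:3 pp2:1
P0: v0 -> pp0 = 21
P1: v0 -> pp0 = 21
P2: v0 -> pp2 = 148

Answer: 21 21 148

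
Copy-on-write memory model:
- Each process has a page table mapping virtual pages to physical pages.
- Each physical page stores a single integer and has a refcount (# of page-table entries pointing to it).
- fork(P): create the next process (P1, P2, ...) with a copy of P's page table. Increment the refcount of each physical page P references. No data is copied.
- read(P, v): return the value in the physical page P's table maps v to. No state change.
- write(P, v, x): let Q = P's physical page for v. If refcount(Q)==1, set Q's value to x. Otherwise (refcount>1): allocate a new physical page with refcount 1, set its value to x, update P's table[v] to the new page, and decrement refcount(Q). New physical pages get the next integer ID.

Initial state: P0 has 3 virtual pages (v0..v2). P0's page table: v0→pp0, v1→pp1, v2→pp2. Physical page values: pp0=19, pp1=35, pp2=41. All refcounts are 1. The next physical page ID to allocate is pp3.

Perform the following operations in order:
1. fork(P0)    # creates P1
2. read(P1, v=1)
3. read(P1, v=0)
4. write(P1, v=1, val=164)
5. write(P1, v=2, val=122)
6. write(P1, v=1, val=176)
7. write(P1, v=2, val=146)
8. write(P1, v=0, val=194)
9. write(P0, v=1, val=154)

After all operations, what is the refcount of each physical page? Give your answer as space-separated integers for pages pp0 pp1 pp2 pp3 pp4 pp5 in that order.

Answer: 1 1 1 1 1 1

Derivation:
Op 1: fork(P0) -> P1. 3 ppages; refcounts: pp0:2 pp1:2 pp2:2
Op 2: read(P1, v1) -> 35. No state change.
Op 3: read(P1, v0) -> 19. No state change.
Op 4: write(P1, v1, 164). refcount(pp1)=2>1 -> COPY to pp3. 4 ppages; refcounts: pp0:2 pp1:1 pp2:2 pp3:1
Op 5: write(P1, v2, 122). refcount(pp2)=2>1 -> COPY to pp4. 5 ppages; refcounts: pp0:2 pp1:1 pp2:1 pp3:1 pp4:1
Op 6: write(P1, v1, 176). refcount(pp3)=1 -> write in place. 5 ppages; refcounts: pp0:2 pp1:1 pp2:1 pp3:1 pp4:1
Op 7: write(P1, v2, 146). refcount(pp4)=1 -> write in place. 5 ppages; refcounts: pp0:2 pp1:1 pp2:1 pp3:1 pp4:1
Op 8: write(P1, v0, 194). refcount(pp0)=2>1 -> COPY to pp5. 6 ppages; refcounts: pp0:1 pp1:1 pp2:1 pp3:1 pp4:1 pp5:1
Op 9: write(P0, v1, 154). refcount(pp1)=1 -> write in place. 6 ppages; refcounts: pp0:1 pp1:1 pp2:1 pp3:1 pp4:1 pp5:1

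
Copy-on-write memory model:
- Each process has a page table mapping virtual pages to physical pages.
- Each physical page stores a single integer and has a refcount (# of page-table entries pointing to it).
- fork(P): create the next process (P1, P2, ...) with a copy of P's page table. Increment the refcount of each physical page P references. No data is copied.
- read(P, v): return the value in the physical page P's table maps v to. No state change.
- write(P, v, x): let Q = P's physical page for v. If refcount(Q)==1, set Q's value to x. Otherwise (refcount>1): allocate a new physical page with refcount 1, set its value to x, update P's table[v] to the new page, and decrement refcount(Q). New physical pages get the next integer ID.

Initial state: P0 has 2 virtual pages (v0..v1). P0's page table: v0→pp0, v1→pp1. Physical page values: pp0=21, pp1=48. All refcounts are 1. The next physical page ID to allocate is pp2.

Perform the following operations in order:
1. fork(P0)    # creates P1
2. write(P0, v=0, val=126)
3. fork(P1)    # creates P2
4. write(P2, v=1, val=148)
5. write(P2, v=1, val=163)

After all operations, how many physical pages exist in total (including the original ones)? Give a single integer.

Answer: 4

Derivation:
Op 1: fork(P0) -> P1. 2 ppages; refcounts: pp0:2 pp1:2
Op 2: write(P0, v0, 126). refcount(pp0)=2>1 -> COPY to pp2. 3 ppages; refcounts: pp0:1 pp1:2 pp2:1
Op 3: fork(P1) -> P2. 3 ppages; refcounts: pp0:2 pp1:3 pp2:1
Op 4: write(P2, v1, 148). refcount(pp1)=3>1 -> COPY to pp3. 4 ppages; refcounts: pp0:2 pp1:2 pp2:1 pp3:1
Op 5: write(P2, v1, 163). refcount(pp3)=1 -> write in place. 4 ppages; refcounts: pp0:2 pp1:2 pp2:1 pp3:1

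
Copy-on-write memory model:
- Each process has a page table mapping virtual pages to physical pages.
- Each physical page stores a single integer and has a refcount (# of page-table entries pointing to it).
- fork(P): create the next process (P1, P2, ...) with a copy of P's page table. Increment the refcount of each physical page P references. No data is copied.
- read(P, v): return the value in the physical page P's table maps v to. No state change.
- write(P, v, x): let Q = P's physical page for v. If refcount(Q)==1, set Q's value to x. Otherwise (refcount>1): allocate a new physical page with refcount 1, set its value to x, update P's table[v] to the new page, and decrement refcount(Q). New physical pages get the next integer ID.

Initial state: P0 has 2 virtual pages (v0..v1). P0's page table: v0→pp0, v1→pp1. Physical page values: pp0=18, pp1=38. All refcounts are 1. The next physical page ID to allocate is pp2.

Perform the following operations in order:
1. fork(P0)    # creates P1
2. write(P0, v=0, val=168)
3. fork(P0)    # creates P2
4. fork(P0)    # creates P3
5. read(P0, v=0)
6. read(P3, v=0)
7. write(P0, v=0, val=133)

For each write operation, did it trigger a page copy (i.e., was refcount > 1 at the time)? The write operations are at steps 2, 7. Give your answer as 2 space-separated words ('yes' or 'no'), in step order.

Op 1: fork(P0) -> P1. 2 ppages; refcounts: pp0:2 pp1:2
Op 2: write(P0, v0, 168). refcount(pp0)=2>1 -> COPY to pp2. 3 ppages; refcounts: pp0:1 pp1:2 pp2:1
Op 3: fork(P0) -> P2. 3 ppages; refcounts: pp0:1 pp1:3 pp2:2
Op 4: fork(P0) -> P3. 3 ppages; refcounts: pp0:1 pp1:4 pp2:3
Op 5: read(P0, v0) -> 168. No state change.
Op 6: read(P3, v0) -> 168. No state change.
Op 7: write(P0, v0, 133). refcount(pp2)=3>1 -> COPY to pp3. 4 ppages; refcounts: pp0:1 pp1:4 pp2:2 pp3:1

yes yes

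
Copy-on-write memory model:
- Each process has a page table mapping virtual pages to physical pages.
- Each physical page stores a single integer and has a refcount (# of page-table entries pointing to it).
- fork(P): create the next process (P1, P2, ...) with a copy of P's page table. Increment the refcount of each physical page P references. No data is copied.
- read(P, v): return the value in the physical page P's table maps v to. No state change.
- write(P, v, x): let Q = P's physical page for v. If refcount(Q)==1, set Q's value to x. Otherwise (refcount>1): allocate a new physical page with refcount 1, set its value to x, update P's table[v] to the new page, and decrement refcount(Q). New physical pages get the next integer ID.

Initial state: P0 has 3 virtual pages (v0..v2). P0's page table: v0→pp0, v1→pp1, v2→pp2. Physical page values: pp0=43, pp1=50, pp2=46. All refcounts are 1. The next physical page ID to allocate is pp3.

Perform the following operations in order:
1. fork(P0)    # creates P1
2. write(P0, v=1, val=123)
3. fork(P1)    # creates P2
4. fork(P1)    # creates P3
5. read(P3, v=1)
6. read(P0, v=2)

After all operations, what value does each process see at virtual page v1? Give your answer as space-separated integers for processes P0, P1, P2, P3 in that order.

Answer: 123 50 50 50

Derivation:
Op 1: fork(P0) -> P1. 3 ppages; refcounts: pp0:2 pp1:2 pp2:2
Op 2: write(P0, v1, 123). refcount(pp1)=2>1 -> COPY to pp3. 4 ppages; refcounts: pp0:2 pp1:1 pp2:2 pp3:1
Op 3: fork(P1) -> P2. 4 ppages; refcounts: pp0:3 pp1:2 pp2:3 pp3:1
Op 4: fork(P1) -> P3. 4 ppages; refcounts: pp0:4 pp1:3 pp2:4 pp3:1
Op 5: read(P3, v1) -> 50. No state change.
Op 6: read(P0, v2) -> 46. No state change.
P0: v1 -> pp3 = 123
P1: v1 -> pp1 = 50
P2: v1 -> pp1 = 50
P3: v1 -> pp1 = 50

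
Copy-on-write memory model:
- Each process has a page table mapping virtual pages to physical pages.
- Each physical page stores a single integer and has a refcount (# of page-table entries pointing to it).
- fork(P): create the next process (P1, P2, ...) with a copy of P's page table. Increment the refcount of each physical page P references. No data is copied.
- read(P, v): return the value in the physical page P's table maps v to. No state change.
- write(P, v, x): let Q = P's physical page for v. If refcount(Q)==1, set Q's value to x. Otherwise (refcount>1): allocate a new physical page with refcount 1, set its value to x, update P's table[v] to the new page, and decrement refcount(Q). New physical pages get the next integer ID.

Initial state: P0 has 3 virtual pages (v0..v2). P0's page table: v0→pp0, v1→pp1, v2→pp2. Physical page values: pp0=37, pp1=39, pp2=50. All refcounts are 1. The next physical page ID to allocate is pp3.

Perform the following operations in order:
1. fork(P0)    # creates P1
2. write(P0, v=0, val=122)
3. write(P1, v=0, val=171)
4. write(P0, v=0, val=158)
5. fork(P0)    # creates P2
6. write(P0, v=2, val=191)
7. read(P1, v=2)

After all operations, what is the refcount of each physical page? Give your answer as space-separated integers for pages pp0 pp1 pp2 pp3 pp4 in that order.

Op 1: fork(P0) -> P1. 3 ppages; refcounts: pp0:2 pp1:2 pp2:2
Op 2: write(P0, v0, 122). refcount(pp0)=2>1 -> COPY to pp3. 4 ppages; refcounts: pp0:1 pp1:2 pp2:2 pp3:1
Op 3: write(P1, v0, 171). refcount(pp0)=1 -> write in place. 4 ppages; refcounts: pp0:1 pp1:2 pp2:2 pp3:1
Op 4: write(P0, v0, 158). refcount(pp3)=1 -> write in place. 4 ppages; refcounts: pp0:1 pp1:2 pp2:2 pp3:1
Op 5: fork(P0) -> P2. 4 ppages; refcounts: pp0:1 pp1:3 pp2:3 pp3:2
Op 6: write(P0, v2, 191). refcount(pp2)=3>1 -> COPY to pp4. 5 ppages; refcounts: pp0:1 pp1:3 pp2:2 pp3:2 pp4:1
Op 7: read(P1, v2) -> 50. No state change.

Answer: 1 3 2 2 1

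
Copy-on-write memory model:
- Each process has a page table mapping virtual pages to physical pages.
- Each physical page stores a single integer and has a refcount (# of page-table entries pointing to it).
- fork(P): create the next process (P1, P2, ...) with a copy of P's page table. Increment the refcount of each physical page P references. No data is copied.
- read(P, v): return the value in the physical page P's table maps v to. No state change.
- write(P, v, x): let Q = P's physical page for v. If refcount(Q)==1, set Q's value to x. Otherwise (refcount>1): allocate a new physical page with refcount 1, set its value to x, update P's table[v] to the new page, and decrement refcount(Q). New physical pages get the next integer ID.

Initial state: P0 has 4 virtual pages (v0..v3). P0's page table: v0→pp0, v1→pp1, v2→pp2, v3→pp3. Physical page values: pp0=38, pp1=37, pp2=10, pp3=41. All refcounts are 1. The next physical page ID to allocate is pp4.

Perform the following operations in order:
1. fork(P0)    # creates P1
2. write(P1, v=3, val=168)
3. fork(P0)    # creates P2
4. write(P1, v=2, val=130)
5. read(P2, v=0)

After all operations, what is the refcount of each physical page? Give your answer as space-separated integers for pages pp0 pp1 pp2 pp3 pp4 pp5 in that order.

Op 1: fork(P0) -> P1. 4 ppages; refcounts: pp0:2 pp1:2 pp2:2 pp3:2
Op 2: write(P1, v3, 168). refcount(pp3)=2>1 -> COPY to pp4. 5 ppages; refcounts: pp0:2 pp1:2 pp2:2 pp3:1 pp4:1
Op 3: fork(P0) -> P2. 5 ppages; refcounts: pp0:3 pp1:3 pp2:3 pp3:2 pp4:1
Op 4: write(P1, v2, 130). refcount(pp2)=3>1 -> COPY to pp5. 6 ppages; refcounts: pp0:3 pp1:3 pp2:2 pp3:2 pp4:1 pp5:1
Op 5: read(P2, v0) -> 38. No state change.

Answer: 3 3 2 2 1 1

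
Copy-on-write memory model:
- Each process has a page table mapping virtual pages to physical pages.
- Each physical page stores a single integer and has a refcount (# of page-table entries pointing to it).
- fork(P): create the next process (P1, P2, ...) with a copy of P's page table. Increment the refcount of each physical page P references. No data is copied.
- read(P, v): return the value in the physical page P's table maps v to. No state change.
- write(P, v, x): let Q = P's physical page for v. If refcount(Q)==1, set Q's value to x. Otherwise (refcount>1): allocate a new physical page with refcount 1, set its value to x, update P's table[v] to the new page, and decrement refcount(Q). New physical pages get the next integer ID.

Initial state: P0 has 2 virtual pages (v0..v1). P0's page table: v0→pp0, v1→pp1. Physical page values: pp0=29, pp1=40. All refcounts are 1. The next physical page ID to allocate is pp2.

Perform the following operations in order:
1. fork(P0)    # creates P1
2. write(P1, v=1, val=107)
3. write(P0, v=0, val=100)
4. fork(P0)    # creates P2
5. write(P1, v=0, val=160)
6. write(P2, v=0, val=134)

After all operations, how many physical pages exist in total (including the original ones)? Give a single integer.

Op 1: fork(P0) -> P1. 2 ppages; refcounts: pp0:2 pp1:2
Op 2: write(P1, v1, 107). refcount(pp1)=2>1 -> COPY to pp2. 3 ppages; refcounts: pp0:2 pp1:1 pp2:1
Op 3: write(P0, v0, 100). refcount(pp0)=2>1 -> COPY to pp3. 4 ppages; refcounts: pp0:1 pp1:1 pp2:1 pp3:1
Op 4: fork(P0) -> P2. 4 ppages; refcounts: pp0:1 pp1:2 pp2:1 pp3:2
Op 5: write(P1, v0, 160). refcount(pp0)=1 -> write in place. 4 ppages; refcounts: pp0:1 pp1:2 pp2:1 pp3:2
Op 6: write(P2, v0, 134). refcount(pp3)=2>1 -> COPY to pp4. 5 ppages; refcounts: pp0:1 pp1:2 pp2:1 pp3:1 pp4:1

Answer: 5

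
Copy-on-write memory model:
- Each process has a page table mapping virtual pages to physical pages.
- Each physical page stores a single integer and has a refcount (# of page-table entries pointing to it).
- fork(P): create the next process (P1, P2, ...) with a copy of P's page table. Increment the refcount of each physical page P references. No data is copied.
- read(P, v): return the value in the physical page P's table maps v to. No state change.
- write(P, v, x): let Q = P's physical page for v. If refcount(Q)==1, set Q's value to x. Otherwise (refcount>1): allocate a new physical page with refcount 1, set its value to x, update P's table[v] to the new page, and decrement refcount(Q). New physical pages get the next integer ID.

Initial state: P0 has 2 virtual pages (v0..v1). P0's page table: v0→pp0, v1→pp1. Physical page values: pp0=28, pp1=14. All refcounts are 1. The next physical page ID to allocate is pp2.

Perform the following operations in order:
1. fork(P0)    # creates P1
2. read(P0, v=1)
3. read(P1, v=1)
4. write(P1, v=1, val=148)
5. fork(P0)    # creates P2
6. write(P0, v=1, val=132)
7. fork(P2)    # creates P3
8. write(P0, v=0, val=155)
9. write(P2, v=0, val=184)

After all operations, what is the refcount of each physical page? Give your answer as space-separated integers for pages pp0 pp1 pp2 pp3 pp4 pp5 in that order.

Op 1: fork(P0) -> P1. 2 ppages; refcounts: pp0:2 pp1:2
Op 2: read(P0, v1) -> 14. No state change.
Op 3: read(P1, v1) -> 14. No state change.
Op 4: write(P1, v1, 148). refcount(pp1)=2>1 -> COPY to pp2. 3 ppages; refcounts: pp0:2 pp1:1 pp2:1
Op 5: fork(P0) -> P2. 3 ppages; refcounts: pp0:3 pp1:2 pp2:1
Op 6: write(P0, v1, 132). refcount(pp1)=2>1 -> COPY to pp3. 4 ppages; refcounts: pp0:3 pp1:1 pp2:1 pp3:1
Op 7: fork(P2) -> P3. 4 ppages; refcounts: pp0:4 pp1:2 pp2:1 pp3:1
Op 8: write(P0, v0, 155). refcount(pp0)=4>1 -> COPY to pp4. 5 ppages; refcounts: pp0:3 pp1:2 pp2:1 pp3:1 pp4:1
Op 9: write(P2, v0, 184). refcount(pp0)=3>1 -> COPY to pp5. 6 ppages; refcounts: pp0:2 pp1:2 pp2:1 pp3:1 pp4:1 pp5:1

Answer: 2 2 1 1 1 1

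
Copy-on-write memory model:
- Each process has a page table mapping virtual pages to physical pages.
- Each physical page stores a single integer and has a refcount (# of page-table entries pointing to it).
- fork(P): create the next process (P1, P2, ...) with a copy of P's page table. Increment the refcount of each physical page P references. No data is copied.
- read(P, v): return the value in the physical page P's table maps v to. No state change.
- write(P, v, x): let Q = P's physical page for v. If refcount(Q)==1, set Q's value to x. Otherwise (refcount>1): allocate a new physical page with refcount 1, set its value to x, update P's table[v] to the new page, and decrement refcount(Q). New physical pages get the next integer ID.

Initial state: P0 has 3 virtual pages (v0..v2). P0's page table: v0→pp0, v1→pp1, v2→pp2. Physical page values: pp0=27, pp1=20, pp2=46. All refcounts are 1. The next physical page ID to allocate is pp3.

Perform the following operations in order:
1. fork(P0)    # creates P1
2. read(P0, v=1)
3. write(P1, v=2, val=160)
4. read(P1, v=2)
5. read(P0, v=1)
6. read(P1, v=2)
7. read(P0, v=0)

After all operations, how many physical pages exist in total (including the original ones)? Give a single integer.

Op 1: fork(P0) -> P1. 3 ppages; refcounts: pp0:2 pp1:2 pp2:2
Op 2: read(P0, v1) -> 20. No state change.
Op 3: write(P1, v2, 160). refcount(pp2)=2>1 -> COPY to pp3. 4 ppages; refcounts: pp0:2 pp1:2 pp2:1 pp3:1
Op 4: read(P1, v2) -> 160. No state change.
Op 5: read(P0, v1) -> 20. No state change.
Op 6: read(P1, v2) -> 160. No state change.
Op 7: read(P0, v0) -> 27. No state change.

Answer: 4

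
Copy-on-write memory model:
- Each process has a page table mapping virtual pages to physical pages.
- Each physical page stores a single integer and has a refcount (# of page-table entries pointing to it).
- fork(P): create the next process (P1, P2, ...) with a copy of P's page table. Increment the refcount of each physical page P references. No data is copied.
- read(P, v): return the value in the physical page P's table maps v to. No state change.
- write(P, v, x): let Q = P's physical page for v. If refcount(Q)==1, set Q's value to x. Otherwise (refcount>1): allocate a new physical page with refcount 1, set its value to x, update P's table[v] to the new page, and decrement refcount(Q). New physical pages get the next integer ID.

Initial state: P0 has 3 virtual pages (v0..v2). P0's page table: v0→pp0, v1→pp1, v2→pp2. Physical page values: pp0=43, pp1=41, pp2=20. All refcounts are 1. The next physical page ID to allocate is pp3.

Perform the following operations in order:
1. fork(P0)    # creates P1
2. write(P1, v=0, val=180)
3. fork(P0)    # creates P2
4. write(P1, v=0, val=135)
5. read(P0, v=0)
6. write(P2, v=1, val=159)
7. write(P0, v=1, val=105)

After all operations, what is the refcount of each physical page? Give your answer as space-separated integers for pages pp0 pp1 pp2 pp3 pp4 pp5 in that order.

Answer: 2 1 3 1 1 1

Derivation:
Op 1: fork(P0) -> P1. 3 ppages; refcounts: pp0:2 pp1:2 pp2:2
Op 2: write(P1, v0, 180). refcount(pp0)=2>1 -> COPY to pp3. 4 ppages; refcounts: pp0:1 pp1:2 pp2:2 pp3:1
Op 3: fork(P0) -> P2. 4 ppages; refcounts: pp0:2 pp1:3 pp2:3 pp3:1
Op 4: write(P1, v0, 135). refcount(pp3)=1 -> write in place. 4 ppages; refcounts: pp0:2 pp1:3 pp2:3 pp3:1
Op 5: read(P0, v0) -> 43. No state change.
Op 6: write(P2, v1, 159). refcount(pp1)=3>1 -> COPY to pp4. 5 ppages; refcounts: pp0:2 pp1:2 pp2:3 pp3:1 pp4:1
Op 7: write(P0, v1, 105). refcount(pp1)=2>1 -> COPY to pp5. 6 ppages; refcounts: pp0:2 pp1:1 pp2:3 pp3:1 pp4:1 pp5:1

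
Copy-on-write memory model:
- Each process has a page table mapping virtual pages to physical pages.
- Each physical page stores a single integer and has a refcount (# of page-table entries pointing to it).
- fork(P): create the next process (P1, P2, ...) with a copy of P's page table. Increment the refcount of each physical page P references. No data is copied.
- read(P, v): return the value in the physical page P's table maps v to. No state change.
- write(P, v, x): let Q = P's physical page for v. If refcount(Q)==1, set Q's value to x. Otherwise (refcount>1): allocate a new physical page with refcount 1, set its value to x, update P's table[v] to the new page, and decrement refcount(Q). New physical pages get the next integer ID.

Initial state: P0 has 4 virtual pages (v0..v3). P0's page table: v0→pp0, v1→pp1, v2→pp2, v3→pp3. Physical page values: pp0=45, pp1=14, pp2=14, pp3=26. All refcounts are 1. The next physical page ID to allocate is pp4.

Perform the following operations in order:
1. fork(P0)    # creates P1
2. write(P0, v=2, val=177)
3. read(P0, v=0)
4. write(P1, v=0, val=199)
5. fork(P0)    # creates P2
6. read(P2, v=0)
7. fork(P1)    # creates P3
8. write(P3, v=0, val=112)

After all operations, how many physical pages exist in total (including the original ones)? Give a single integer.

Op 1: fork(P0) -> P1. 4 ppages; refcounts: pp0:2 pp1:2 pp2:2 pp3:2
Op 2: write(P0, v2, 177). refcount(pp2)=2>1 -> COPY to pp4. 5 ppages; refcounts: pp0:2 pp1:2 pp2:1 pp3:2 pp4:1
Op 3: read(P0, v0) -> 45. No state change.
Op 4: write(P1, v0, 199). refcount(pp0)=2>1 -> COPY to pp5. 6 ppages; refcounts: pp0:1 pp1:2 pp2:1 pp3:2 pp4:1 pp5:1
Op 5: fork(P0) -> P2. 6 ppages; refcounts: pp0:2 pp1:3 pp2:1 pp3:3 pp4:2 pp5:1
Op 6: read(P2, v0) -> 45. No state change.
Op 7: fork(P1) -> P3. 6 ppages; refcounts: pp0:2 pp1:4 pp2:2 pp3:4 pp4:2 pp5:2
Op 8: write(P3, v0, 112). refcount(pp5)=2>1 -> COPY to pp6. 7 ppages; refcounts: pp0:2 pp1:4 pp2:2 pp3:4 pp4:2 pp5:1 pp6:1

Answer: 7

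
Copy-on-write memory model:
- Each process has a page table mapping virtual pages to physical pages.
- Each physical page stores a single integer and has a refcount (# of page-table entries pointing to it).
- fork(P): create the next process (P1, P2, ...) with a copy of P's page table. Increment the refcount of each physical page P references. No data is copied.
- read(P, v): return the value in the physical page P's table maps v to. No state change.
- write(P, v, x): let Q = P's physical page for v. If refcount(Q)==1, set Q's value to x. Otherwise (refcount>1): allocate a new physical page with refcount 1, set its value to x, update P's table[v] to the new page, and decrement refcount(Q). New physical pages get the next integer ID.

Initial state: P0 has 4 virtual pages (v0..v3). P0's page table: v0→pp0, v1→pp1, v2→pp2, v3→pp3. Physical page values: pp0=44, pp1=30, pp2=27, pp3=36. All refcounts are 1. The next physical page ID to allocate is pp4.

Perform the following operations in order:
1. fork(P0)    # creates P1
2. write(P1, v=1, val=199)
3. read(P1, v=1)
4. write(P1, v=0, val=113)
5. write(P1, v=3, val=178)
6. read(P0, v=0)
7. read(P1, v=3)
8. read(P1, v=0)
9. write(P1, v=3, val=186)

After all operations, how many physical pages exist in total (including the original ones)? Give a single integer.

Answer: 7

Derivation:
Op 1: fork(P0) -> P1. 4 ppages; refcounts: pp0:2 pp1:2 pp2:2 pp3:2
Op 2: write(P1, v1, 199). refcount(pp1)=2>1 -> COPY to pp4. 5 ppages; refcounts: pp0:2 pp1:1 pp2:2 pp3:2 pp4:1
Op 3: read(P1, v1) -> 199. No state change.
Op 4: write(P1, v0, 113). refcount(pp0)=2>1 -> COPY to pp5. 6 ppages; refcounts: pp0:1 pp1:1 pp2:2 pp3:2 pp4:1 pp5:1
Op 5: write(P1, v3, 178). refcount(pp3)=2>1 -> COPY to pp6. 7 ppages; refcounts: pp0:1 pp1:1 pp2:2 pp3:1 pp4:1 pp5:1 pp6:1
Op 6: read(P0, v0) -> 44. No state change.
Op 7: read(P1, v3) -> 178. No state change.
Op 8: read(P1, v0) -> 113. No state change.
Op 9: write(P1, v3, 186). refcount(pp6)=1 -> write in place. 7 ppages; refcounts: pp0:1 pp1:1 pp2:2 pp3:1 pp4:1 pp5:1 pp6:1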